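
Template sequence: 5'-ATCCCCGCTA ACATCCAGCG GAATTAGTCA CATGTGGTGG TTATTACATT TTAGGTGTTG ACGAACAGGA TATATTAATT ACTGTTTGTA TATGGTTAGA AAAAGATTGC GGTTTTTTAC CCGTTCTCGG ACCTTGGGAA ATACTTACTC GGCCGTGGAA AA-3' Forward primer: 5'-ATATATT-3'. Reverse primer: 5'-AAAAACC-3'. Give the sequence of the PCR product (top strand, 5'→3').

5'-ATATATTAATTACTGTTTGTATATGGTTAGAAAAAGATTGCGGTTTTT-3'

Forward primer ATATATT is found on the top strand at positions 70–76.
Reverse complement of the reverse primer: GGTTTTT. This occurs on the top strand at positions 111–117.
The product is the template from position 70 through 117 (48 bp).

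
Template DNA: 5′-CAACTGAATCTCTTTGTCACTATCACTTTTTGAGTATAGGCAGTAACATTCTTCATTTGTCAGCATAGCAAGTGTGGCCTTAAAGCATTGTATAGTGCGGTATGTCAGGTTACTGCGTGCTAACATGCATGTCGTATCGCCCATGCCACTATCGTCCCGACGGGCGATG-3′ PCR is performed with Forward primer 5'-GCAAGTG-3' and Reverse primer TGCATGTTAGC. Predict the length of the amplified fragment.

62 bp

Scanning the template, GCAAGTG occurs at positions 68–74; this primer anneals to the bottom strand there with its 3' end pointing downstream.
The reverse primer's reverse complement is GCTAACATGCA, which matches the template at positions 119–129.
Amplicon spans positions 68–129: 62 bp.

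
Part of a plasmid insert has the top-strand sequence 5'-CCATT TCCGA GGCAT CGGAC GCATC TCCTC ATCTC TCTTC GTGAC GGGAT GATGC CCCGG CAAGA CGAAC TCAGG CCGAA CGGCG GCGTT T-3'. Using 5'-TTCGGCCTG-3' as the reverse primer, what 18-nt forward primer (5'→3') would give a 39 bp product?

The reverse primer's reverse complement CAGGCCGAA matches the template at positions 72–80, so the product ends at position 80.
A 39 bp product then starts at position 80 − 39 + 1 = 42.
The forward primer is identical to the top strand there: TGACGGGATGATGCCCCG.

5'-TGACGGGATGATGCCCCG-3'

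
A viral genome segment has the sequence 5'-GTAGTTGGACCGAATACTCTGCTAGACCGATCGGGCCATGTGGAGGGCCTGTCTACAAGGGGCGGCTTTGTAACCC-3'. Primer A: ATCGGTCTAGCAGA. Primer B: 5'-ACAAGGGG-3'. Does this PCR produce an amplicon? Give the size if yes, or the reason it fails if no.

Primer A (ATCGGTCTAGCAGA) has reverse complement TCTGCTAGACCGAT, which matches the top strand at positions 18–31; primer A anneals to the top strand there with its 3' end pointing upstream toward position 18.
Primer B (ACAAGGGG) matches the top strand directly at positions 55–62; it anneals to the bottom strand with its 3' end pointing downstream toward position 62.
The 3' ends diverge (primer A extends toward position 1, primer B toward position 76), so the primers never converge on a shared product.

No product — the primers' 3' ends point away from each other.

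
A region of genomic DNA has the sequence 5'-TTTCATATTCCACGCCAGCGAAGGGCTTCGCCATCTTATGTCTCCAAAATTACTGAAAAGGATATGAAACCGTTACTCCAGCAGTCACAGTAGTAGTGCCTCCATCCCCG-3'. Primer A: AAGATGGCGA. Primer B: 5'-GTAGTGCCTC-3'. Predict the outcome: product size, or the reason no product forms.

Primer A (AAGATGGCGA) has reverse complement TCGCCATCTT, which matches the top strand at positions 28–37; primer A anneals to the top strand there with its 3' end pointing upstream toward position 28.
Primer B (GTAGTGCCTC) matches the top strand directly at positions 93–102; it anneals to the bottom strand with its 3' end pointing downstream toward position 102.
The 3' ends diverge (primer A extends toward position 1, primer B toward position 110), so the primers never converge on a shared product.

No product — the primers' 3' ends point away from each other.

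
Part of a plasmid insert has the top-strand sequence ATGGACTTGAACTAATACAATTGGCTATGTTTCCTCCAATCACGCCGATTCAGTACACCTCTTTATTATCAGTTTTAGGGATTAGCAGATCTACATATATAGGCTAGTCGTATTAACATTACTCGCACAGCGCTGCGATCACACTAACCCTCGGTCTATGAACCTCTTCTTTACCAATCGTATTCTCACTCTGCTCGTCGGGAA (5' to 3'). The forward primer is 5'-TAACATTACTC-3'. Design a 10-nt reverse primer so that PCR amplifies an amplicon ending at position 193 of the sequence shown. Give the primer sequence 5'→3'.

The forward primer binds at positions 114–124; the product's 3' end on the top strand is position 193.
The reverse primer anneals to the top strand over positions 184–193, i.e. to TCTCACTCTG.
Its sequence written 5'→3' is the reverse complement: CAGAGTGAGA.

5'-CAGAGTGAGA-3'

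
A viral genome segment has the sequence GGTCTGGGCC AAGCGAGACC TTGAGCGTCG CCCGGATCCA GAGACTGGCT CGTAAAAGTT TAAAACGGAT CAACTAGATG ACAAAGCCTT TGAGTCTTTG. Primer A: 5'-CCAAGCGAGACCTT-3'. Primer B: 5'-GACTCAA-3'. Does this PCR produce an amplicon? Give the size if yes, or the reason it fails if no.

Primer A (CCAAGCGAGACCTT) matches the top strand at positions 9–22; it acts as a forward primer.
Primer B's reverse complement is TTGAGTC, matching the top strand at positions 90–96; it acts as a reverse primer.
The 3' ends face each other across positions 9–96, giving an 88 bp product.

Yes — an 88 bp product.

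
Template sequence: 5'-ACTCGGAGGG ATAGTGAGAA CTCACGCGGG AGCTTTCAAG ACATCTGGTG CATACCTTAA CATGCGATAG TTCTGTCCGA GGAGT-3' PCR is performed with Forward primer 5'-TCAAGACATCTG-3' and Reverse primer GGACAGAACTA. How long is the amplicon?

43 bp

The forward primer matches the template at positions 36–47.
The reverse primer's reverse complement is TAGTTCTGTCC, which matches the template at positions 68–78.
The product runs from position 36 to position 78, so its length is 78 − 36 + 1 = 43 bp.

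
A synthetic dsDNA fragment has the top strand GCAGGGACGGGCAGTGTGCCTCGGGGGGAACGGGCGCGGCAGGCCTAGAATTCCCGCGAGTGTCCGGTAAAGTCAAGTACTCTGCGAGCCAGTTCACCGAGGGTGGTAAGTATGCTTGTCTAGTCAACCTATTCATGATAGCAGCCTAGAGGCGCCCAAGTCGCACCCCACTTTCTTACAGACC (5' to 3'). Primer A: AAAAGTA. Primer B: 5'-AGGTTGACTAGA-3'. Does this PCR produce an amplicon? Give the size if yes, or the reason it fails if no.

Primer A (AAAAGTA) does not match the top strand, and its reverse complement TACTTTT does not match either.
With no annealing site for primer A, no amplification occurs.

No product — primer A has no binding site in the template.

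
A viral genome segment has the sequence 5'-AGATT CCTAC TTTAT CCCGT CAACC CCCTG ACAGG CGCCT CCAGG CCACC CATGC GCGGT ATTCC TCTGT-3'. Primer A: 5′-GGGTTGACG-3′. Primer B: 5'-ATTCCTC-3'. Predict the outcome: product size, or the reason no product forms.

Primer A (GGGTTGACG) has reverse complement CGTCAACCC, which matches the top strand at positions 18–26; primer A anneals to the top strand there with its 3' end pointing upstream toward position 18.
Primer B (ATTCCTC) matches the top strand directly at positions 61–67; it anneals to the bottom strand with its 3' end pointing downstream toward position 67.
The 3' ends diverge (primer A extends toward position 1, primer B toward position 70), so the primers never converge on a shared product.

No product — the primers' 3' ends point away from each other.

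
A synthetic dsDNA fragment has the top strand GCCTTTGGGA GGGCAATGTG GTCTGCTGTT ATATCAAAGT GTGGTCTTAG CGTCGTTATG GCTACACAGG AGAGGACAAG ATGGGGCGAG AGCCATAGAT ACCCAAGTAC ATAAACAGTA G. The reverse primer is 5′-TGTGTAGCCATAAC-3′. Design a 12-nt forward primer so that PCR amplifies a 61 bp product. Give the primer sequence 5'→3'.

The reverse primer's reverse complement GTTATGGCTACACA matches the template at positions 55–68, so the product ends at position 68.
A 61 bp product then starts at position 68 − 61 + 1 = 8.
The forward primer is identical to the top strand there: GGAGGGCAATGT.

5'-GGAGGGCAATGT-3'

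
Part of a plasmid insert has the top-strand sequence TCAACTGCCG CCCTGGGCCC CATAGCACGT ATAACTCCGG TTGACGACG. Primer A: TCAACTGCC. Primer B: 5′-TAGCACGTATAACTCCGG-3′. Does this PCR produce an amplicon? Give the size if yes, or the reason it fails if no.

No product — both primers anneal to the same strand and extend in the same direction.

Primer A (TCAACTGCC) matches the top strand at positions 1–9 (3' end points downstream).
Primer B (TAGCACGTATAACTCCGG) also matches the top strand directly, at positions 23–40 — its reverse complement CCGGAGTTATACGTGCTA is not present.
Both primers anneal to the bottom strand with 3' ends pointing the same way, so neither can prime synthesis back toward the other.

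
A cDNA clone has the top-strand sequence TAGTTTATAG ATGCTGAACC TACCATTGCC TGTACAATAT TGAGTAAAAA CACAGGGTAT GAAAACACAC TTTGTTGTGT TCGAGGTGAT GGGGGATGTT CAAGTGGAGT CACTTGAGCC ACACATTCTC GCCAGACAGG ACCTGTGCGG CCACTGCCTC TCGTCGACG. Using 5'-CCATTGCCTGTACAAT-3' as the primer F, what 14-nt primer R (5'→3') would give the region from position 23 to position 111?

The product's 3' end on the top strand is position 111.
The reverse primer anneals to the top strand over positions 98–111, i.e. to GTTCAAGTGGAGTC.
Its sequence written 5'→3' is the reverse complement: GACTCCACTTGAAC.

5'-GACTCCACTTGAAC-3'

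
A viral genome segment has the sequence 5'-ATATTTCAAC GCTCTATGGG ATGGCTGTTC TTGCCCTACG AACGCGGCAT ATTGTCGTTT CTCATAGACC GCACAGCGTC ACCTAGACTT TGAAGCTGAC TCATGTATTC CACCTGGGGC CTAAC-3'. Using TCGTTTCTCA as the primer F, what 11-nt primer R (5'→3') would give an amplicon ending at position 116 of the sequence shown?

The forward primer binds at positions 55–64; the product's 3' end on the top strand is position 116.
The reverse primer anneals to the top strand over positions 106–116, i.e. to TATTCCACCTG.
Its sequence written 5'→3' is the reverse complement: CAGGTGGAATA.

5'-CAGGTGGAATA-3'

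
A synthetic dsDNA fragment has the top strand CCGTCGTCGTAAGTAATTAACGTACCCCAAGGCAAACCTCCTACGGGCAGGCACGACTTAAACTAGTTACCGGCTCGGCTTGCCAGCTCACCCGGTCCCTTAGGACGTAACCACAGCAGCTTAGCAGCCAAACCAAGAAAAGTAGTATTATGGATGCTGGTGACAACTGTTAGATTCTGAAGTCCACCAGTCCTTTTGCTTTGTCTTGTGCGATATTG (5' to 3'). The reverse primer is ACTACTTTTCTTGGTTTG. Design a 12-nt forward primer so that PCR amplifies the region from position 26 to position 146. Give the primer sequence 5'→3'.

The reverse primer's reverse complement CAAACCAAGAAAAGTAGT matches the template at positions 129–146; the product starts at position 26.
The forward primer is identical to the top strand over positions 26–37: CCCAAGGCAAAC.

5'-CCCAAGGCAAAC-3'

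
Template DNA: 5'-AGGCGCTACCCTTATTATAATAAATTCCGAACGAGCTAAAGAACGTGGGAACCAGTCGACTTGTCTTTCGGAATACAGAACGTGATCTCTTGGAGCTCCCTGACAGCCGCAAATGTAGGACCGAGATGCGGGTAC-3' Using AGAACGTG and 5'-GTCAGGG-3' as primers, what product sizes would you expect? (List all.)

The forward primer AGAACGTG matches the top strand at positions 40–47, 77–84.
The reverse primer's reverse complement is CCCTGAC, matching at positions 98–104.
Each forward site pairs with the reverse site to give a product ending at position 104: sizes 65, 28 bp.

65 bp, 28 bp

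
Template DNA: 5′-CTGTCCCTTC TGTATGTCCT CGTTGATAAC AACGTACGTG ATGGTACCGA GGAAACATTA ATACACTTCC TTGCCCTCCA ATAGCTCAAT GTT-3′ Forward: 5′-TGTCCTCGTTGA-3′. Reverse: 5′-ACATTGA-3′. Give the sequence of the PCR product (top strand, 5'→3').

5'-TGTCCTCGTTGATAACAACGTACGTGATGGTACCGAGGAAACATTAATACACTTCCTTGCCCTCCAATAGCTCAATGT-3'

Forward primer TGTCCTCGTTGA is found on the top strand at positions 15–26.
Taking the reverse complement of ACATTGA gives TCAATGT, found at positions 86–92 on the template; the primer anneals here to the top strand with its 3' end pointing upstream.
The product is the template from position 15 through 92 (78 bp).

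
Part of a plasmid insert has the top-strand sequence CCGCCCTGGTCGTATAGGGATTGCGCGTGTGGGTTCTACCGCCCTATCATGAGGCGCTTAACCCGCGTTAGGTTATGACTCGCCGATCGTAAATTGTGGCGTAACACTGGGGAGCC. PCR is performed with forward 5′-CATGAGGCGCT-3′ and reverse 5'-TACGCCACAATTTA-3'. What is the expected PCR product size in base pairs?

Forward primer CATGAGGCGCT is found on the top strand at positions 48–58.
Reverse complement of the reverse primer: TAAATTGTGGCGTA. This occurs on the top strand at positions 90–103.
The product runs from position 48 to position 103, so its length is 103 − 48 + 1 = 56 bp.

56 bp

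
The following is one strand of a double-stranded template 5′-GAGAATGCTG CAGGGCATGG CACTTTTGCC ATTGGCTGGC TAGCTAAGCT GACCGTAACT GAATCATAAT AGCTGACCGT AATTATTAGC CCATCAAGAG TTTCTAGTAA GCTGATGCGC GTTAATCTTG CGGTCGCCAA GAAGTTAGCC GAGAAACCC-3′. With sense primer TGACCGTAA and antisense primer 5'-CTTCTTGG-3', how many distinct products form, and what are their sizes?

Two products: 95 bp, 71 bp

The forward primer TGACCGTAA matches the top strand at positions 50–58, 74–82.
The reverse primer's reverse complement is CCAAGAAG, matching at positions 137–144.
Each forward site pairs with the reverse site to give a product ending at position 144: sizes 95, 71 bp.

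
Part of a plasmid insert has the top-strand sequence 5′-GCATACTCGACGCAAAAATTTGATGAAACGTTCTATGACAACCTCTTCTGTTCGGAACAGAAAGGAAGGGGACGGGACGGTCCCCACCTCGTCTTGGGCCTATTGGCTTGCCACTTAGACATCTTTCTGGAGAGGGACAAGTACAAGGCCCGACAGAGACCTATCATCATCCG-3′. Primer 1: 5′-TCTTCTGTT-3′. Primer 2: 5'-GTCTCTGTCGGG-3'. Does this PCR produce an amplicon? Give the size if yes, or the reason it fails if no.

Primer 1 (TCTTCTGTT) matches the top strand at positions 44–52; it acts as a forward primer.
Primer 2's reverse complement is CCCGACAGAGAC, matching the top strand at positions 149–160; it acts as a reverse primer.
The 3' ends face each other across positions 44–160, giving a 117 bp product.

Yes — a 117 bp product.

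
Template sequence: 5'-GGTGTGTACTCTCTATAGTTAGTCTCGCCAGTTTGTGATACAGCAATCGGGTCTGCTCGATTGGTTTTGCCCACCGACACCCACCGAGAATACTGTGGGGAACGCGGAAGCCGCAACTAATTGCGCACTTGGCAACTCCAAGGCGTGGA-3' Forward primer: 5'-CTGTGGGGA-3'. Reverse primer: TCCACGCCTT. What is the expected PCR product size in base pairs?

57 bp

Scanning the template, CTGTGGGGA occurs at positions 93–101; this primer anneals to the bottom strand there with its 3' end pointing downstream.
Reverse complement of the reverse primer: AAGGCGTGGA. This occurs on the top strand at positions 140–149.
Product length = (reverse-primer end) − (forward-primer start) + 1 = 149 − 93 + 1 = 57 bp.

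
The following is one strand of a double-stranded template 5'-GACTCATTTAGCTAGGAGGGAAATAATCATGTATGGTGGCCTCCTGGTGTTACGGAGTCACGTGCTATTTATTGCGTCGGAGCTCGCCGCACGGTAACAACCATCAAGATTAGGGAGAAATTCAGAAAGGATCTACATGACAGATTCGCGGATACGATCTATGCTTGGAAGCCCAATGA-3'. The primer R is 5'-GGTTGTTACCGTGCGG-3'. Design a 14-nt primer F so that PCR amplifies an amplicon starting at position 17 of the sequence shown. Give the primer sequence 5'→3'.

The reverse primer's reverse complement CCGCACGGTAACAACC matches the template at positions 87–102; the product starts at position 17.
The forward primer is identical to the top strand over positions 17–30: AGGGAAATAATCAT.

5'-AGGGAAATAATCAT-3'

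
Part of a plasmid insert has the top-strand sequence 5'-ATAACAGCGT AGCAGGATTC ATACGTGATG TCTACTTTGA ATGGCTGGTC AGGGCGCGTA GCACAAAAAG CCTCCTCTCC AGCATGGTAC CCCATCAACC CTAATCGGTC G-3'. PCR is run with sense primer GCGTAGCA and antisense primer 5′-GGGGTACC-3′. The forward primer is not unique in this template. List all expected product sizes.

87 bp, 38 bp

The forward primer GCGTAGCA matches the top strand at positions 7–14, 56–63.
The reverse primer's reverse complement is GGTACCCC, matching at positions 86–93.
Each forward site pairs with the reverse site to give a product ending at position 93: sizes 87, 38 bp.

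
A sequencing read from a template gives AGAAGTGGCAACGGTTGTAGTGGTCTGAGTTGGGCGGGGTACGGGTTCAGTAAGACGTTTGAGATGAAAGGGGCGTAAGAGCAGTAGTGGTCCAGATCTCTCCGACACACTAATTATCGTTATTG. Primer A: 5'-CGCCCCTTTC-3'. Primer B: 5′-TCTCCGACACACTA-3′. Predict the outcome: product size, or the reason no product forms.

No product — the primers' 3' ends point away from each other.

Primer A (CGCCCCTTTC) has reverse complement GAAAGGGGCG, which matches the top strand at positions 66–75; primer A anneals to the top strand there with its 3' end pointing upstream toward position 66.
Primer B (TCTCCGACACACTA) matches the top strand directly at positions 99–112; it anneals to the bottom strand with its 3' end pointing downstream toward position 112.
The 3' ends diverge (primer A extends toward position 1, primer B toward position 125), so the primers never converge on a shared product.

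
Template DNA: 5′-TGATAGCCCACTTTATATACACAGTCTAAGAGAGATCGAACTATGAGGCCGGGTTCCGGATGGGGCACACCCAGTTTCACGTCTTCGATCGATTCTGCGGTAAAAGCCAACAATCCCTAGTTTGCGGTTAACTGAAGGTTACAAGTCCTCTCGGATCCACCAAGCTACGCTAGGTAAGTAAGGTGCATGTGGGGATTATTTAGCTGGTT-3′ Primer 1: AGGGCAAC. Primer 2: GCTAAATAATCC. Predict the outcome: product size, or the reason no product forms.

Primer 1 (AGGGCAAC) does not match the top strand, and its reverse complement GTTGCCCT does not match either.
With no annealing site for primer 1, no amplification occurs.

No product — primer 1 has no binding site in the template.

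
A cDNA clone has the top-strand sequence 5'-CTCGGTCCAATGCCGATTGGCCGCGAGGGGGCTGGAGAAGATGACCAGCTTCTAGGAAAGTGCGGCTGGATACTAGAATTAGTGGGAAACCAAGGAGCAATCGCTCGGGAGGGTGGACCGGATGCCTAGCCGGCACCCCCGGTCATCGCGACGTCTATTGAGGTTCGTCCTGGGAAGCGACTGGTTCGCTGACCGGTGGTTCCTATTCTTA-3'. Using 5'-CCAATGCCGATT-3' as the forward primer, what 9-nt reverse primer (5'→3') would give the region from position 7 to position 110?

5'-TCCCGAGCG-3'

The product's 3' end on the top strand is position 110.
The reverse primer anneals to the top strand over positions 102–110, i.e. to CGCTCGGGA.
Its sequence written 5'→3' is the reverse complement: TCCCGAGCG.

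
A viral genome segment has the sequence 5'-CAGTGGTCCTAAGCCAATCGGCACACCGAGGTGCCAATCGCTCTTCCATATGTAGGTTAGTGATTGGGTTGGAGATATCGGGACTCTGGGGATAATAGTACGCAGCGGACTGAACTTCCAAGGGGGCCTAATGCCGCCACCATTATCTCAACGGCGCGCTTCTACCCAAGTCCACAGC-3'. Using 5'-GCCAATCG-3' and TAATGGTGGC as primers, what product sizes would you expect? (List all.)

The forward primer GCCAATCG matches the top strand at positions 13–20, 33–40.
The reverse primer's reverse complement is GCCACCATTA, matching at positions 136–145.
Each forward site pairs with the reverse site to give a product ending at position 145: sizes 133, 113 bp.

133 bp, 113 bp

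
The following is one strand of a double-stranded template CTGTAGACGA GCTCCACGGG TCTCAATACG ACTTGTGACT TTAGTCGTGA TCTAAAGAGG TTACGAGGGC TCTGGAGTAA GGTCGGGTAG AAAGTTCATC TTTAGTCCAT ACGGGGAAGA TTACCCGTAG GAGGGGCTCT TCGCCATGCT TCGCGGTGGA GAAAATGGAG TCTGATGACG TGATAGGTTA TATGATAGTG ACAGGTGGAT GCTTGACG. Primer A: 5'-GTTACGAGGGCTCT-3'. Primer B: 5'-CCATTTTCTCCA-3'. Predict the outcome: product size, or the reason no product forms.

Yes — a 109 bp product.

Primer A (GTTACGAGGGCTCT) matches the top strand at positions 60–73; it acts as a forward primer.
Primer B's reverse complement is TGGAGAAAATGG, matching the top strand at positions 157–168; it acts as a reverse primer.
The 3' ends face each other across positions 60–168, giving a 109 bp product.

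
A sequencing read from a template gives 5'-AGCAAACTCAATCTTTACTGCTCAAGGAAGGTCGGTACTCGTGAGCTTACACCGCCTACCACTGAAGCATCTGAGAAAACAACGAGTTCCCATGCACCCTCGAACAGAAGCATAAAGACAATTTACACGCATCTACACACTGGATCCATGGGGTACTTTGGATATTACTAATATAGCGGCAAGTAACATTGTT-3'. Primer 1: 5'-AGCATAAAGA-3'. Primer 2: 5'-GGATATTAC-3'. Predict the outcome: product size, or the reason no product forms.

No product — both primers anneal to the same strand and extend in the same direction.

Primer 1 (AGCATAAAGA) matches the top strand at positions 109–118 (3' end points downstream).
Primer 2 (GGATATTAC) also matches the top strand directly, at positions 160–168 — its reverse complement GTAATATCC is not present.
Both primers anneal to the bottom strand with 3' ends pointing the same way, so neither can prime synthesis back toward the other.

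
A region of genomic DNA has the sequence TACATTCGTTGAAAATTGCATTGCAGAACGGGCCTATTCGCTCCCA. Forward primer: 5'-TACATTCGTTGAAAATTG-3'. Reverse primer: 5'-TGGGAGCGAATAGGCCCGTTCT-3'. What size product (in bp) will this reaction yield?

46 bp

Scanning the template, TACATTCGTTGAAAATTG occurs at positions 1–18; this primer anneals to the bottom strand there with its 3' end pointing downstream.
The reverse primer's reverse complement is AGAACGGGCCTATTCGCTCCCA, which matches the template at positions 25–46.
Amplicon spans positions 1–46: 46 bp.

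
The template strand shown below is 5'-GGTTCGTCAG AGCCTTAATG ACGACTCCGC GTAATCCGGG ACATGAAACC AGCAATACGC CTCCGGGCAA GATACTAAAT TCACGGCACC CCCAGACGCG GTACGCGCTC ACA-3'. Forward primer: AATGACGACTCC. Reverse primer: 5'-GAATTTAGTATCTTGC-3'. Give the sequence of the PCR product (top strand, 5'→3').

5'-AATGACGACTCCGCGTAATCCGGGACATGAAACCAGCAATACGCCTCCGGGCAAGATACTAAATTC-3'

Forward primer AATGACGACTCC is found on the top strand at positions 17–28.
Taking the reverse complement of GAATTTAGTATCTTGC gives GCAAGATACTAAATTC, found at positions 67–82 on the template; the primer anneals here to the top strand with its 3' end pointing upstream.
The product is the template from position 17 through 82 (66 bp).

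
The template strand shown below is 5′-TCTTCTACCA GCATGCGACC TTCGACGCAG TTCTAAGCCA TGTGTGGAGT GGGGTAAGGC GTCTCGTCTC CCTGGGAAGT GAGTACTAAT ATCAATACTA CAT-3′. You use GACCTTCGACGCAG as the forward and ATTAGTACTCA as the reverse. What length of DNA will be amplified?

74 bp

Scanning the template, GACCTTCGACGCAG occurs at positions 17–30; this primer anneals to the bottom strand there with its 3' end pointing downstream.
The reverse primer's reverse complement is TGAGTACTAAT, which matches the template at positions 80–90.
The product runs from position 17 to position 90, so its length is 90 − 17 + 1 = 74 bp.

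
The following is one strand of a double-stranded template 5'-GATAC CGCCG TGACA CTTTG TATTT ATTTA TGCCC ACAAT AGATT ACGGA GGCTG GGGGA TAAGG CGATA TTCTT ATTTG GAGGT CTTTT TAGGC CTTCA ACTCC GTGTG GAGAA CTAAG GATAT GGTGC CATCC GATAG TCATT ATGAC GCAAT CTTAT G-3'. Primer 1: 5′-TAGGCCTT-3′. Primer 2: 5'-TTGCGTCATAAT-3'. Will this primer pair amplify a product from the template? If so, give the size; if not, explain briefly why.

Primer 1 (TAGGCCTT) matches the top strand at positions 91–98; it acts as a forward primer.
Primer 2's reverse complement is ATTATGACGCAA, matching the top strand at positions 143–154; it acts as a reverse primer.
The 3' ends face each other across positions 91–154, giving a 64 bp product.

Yes — a 64 bp product.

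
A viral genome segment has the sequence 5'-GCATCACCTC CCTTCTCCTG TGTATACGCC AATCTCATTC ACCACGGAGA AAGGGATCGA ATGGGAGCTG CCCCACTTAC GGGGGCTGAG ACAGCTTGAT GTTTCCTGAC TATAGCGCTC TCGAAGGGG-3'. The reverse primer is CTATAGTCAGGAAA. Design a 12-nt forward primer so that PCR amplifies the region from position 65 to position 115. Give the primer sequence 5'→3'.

The reverse primer's reverse complement TTTCCTGACTATAG matches the template at positions 102–115; the product starts at position 65.
The forward primer is identical to the top strand over positions 65–76: GAGCTGCCCCAC.

5'-GAGCTGCCCCAC-3'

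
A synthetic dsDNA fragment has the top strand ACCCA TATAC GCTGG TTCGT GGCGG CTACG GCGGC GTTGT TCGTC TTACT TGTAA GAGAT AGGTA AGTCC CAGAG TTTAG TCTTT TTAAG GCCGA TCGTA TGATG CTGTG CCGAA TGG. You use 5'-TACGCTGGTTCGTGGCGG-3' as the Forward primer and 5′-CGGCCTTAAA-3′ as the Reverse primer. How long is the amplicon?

The forward primer matches the template at positions 8–25.
The reverse primer's reverse complement is TTTAAGGCCG, which matches the template at positions 85–94.
The product runs from position 8 to position 94, so its length is 94 − 8 + 1 = 87 bp.

87 bp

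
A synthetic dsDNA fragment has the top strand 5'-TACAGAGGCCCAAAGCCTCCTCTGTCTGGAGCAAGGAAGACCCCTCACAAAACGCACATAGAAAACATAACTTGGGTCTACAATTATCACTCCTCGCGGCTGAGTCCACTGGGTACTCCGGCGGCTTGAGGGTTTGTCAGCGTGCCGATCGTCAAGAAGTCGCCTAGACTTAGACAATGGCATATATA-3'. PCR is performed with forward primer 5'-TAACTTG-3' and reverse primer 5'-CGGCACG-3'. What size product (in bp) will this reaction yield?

The forward primer matches the template at positions 68–74.
The reverse primer's reverse complement is CGTGCCG, which matches the template at positions 141–147.
The product runs from position 68 to position 147, so its length is 147 − 68 + 1 = 80 bp.

80 bp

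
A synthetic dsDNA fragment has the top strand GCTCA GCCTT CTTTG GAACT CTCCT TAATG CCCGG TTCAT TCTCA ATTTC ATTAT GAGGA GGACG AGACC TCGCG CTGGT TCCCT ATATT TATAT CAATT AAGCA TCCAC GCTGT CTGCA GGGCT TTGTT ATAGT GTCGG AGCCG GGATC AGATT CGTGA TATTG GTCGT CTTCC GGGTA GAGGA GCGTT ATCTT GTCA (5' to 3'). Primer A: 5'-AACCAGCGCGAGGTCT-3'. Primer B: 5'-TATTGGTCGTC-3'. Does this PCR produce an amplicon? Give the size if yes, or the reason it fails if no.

Primer A (AACCAGCGCGAGGTCT) has reverse complement AGACCTCGCGCTGGTT, which matches the top strand at positions 66–81; primer A anneals to the top strand there with its 3' end pointing upstream toward position 66.
Primer B (TATTGGTCGTC) matches the top strand directly at positions 161–171; it anneals to the bottom strand with its 3' end pointing downstream toward position 171.
The 3' ends diverge (primer A extends toward position 1, primer B toward position 199), so the primers never converge on a shared product.

No product — the primers' 3' ends point away from each other.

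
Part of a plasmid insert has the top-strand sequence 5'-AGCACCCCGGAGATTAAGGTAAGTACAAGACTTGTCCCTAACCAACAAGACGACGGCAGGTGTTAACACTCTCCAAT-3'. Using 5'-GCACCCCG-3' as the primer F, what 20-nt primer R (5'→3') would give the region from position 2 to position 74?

The product's 3' end on the top strand is position 74.
The reverse primer anneals to the top strand over positions 55–74, i.e. to GGCAGGTGTTAACACTCTCC.
Its sequence written 5'→3' is the reverse complement: GGAGAGTGTTAACACCTGCC.

5'-GGAGAGTGTTAACACCTGCC-3'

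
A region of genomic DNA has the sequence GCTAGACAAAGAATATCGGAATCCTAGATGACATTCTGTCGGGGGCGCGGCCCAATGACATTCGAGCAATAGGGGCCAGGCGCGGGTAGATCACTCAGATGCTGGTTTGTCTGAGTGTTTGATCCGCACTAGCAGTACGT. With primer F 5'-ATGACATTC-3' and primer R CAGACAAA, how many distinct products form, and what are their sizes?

Two products: 86 bp, 59 bp

The forward primer ATGACATTC matches the top strand at positions 28–36, 55–63.
The reverse primer's reverse complement is TTTGTCTG, matching at positions 106–113.
Each forward site pairs with the reverse site to give a product ending at position 113: sizes 86, 59 bp.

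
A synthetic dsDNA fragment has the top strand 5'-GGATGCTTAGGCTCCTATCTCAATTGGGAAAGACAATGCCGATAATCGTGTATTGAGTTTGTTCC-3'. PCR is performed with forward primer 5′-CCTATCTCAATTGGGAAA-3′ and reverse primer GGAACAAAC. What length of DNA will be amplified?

Scanning the template, CCTATCTCAATTGGGAAA occurs at positions 14–31; this primer anneals to the bottom strand there with its 3' end pointing downstream.
Taking the reverse complement of GGAACAAAC gives GTTTGTTCC, found at positions 57–65 on the template; the primer anneals here to the top strand with its 3' end pointing upstream.
Product length = (reverse-primer end) − (forward-primer start) + 1 = 65 − 14 + 1 = 52 bp.

52 bp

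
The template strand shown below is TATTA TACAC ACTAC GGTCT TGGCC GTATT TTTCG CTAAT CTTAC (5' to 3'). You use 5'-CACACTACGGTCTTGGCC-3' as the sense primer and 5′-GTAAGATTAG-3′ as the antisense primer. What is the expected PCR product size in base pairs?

38 bp

Scanning the template, CACACTACGGTCTTGGCC occurs at positions 8–25; this primer anneals to the bottom strand there with its 3' end pointing downstream.
Taking the reverse complement of GTAAGATTAG gives CTAATCTTAC, found at positions 36–45 on the template; the primer anneals here to the top strand with its 3' end pointing upstream.
Amplicon spans positions 8–45: 38 bp.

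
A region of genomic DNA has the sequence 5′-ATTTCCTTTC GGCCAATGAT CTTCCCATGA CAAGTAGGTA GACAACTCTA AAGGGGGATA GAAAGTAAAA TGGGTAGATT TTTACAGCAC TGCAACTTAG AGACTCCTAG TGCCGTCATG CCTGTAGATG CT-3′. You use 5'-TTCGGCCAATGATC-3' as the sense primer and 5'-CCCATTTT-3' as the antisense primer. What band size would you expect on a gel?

The forward primer matches the template at positions 8–21.
Taking the reverse complement of CCCATTTT gives AAAATGGG, found at positions 67–74 on the template; the primer anneals here to the top strand with its 3' end pointing upstream.
Amplicon spans positions 8–74: 67 bp.

67 bp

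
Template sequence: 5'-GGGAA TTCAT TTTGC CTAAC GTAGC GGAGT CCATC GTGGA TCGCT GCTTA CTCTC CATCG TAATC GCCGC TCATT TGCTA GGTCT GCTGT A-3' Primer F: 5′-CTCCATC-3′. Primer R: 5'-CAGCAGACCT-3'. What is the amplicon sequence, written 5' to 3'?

Forward primer CTCCATC is found on the top strand at positions 53–59.
Taking the reverse complement of CAGCAGACCT gives AGGTCTGCTG, found at positions 80–89 on the template; the primer anneals here to the top strand with its 3' end pointing upstream.
The product is the template from position 53 through 89 (37 bp).

5'-CTCCATCGTAATCGCCGCTCATTTGCTAGGTCTGCTG-3'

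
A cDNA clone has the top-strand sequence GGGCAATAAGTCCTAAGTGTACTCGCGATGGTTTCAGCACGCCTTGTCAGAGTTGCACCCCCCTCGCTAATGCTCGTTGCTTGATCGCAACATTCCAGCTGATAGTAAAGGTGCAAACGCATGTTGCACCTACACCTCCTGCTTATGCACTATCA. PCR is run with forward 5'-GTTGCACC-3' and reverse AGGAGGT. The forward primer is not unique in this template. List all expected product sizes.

89 bp, 18 bp

The forward primer GTTGCACC matches the top strand at positions 52–59, 123–130.
The reverse primer's reverse complement is ACCTCCT, matching at positions 134–140.
Each forward site pairs with the reverse site to give a product ending at position 140: sizes 89, 18 bp.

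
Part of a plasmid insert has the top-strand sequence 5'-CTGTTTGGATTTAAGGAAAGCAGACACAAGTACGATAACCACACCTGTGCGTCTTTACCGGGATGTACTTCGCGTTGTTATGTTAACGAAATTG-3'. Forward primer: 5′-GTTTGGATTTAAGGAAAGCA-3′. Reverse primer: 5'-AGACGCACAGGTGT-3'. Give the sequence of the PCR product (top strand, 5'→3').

Scanning the template, GTTTGGATTTAAGGAAAGCA occurs at positions 3–22; this primer anneals to the bottom strand there with its 3' end pointing downstream.
Reverse complement of the reverse primer: ACACCTGTGCGTCT. This occurs on the top strand at positions 41–54.
The product is the template from position 3 through 54 (52 bp).

5'-GTTTGGATTTAAGGAAAGCAGACACAAGTACGATAACCACACCTGTGCGTCT-3'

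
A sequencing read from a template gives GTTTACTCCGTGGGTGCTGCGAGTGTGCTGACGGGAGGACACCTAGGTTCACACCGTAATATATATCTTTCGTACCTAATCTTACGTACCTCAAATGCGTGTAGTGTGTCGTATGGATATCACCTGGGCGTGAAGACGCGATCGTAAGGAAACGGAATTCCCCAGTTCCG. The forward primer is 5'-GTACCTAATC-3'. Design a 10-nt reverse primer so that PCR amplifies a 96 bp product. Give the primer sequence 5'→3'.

5'-AACTGGGGAA-3'

The forward primer binds at positions 72–81, so a 96 bp product ends at position 72 + 96 − 1 = 167.
The reverse primer anneals to the top strand over positions 158–167, i.e. to TTCCCCAGTT.
Its sequence written 5'→3' is the reverse complement: AACTGGGGAA.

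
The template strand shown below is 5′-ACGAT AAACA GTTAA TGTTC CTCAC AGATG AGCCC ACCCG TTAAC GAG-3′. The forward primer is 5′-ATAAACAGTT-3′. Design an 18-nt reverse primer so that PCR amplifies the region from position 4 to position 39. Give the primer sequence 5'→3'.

The product's 3' end on the top strand is position 39.
The reverse primer anneals to the top strand over positions 22–39, i.e. to TCACAGATGAGCCCACCC.
Its sequence written 5'→3' is the reverse complement: GGGTGGGCTCATCTGTGA.

5'-GGGTGGGCTCATCTGTGA-3'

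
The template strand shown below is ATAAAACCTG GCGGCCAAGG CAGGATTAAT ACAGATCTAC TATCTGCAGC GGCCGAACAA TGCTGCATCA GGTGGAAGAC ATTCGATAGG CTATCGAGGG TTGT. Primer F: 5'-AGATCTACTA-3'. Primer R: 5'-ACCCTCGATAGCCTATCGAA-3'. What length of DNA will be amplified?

Forward primer AGATCTACTA is found on the top strand at positions 33–42.
Reverse complement of the reverse primer: TTCGATAGGCTATCGAGGGT. This occurs on the top strand at positions 82–101.
Amplicon spans positions 33–101: 69 bp.

69 bp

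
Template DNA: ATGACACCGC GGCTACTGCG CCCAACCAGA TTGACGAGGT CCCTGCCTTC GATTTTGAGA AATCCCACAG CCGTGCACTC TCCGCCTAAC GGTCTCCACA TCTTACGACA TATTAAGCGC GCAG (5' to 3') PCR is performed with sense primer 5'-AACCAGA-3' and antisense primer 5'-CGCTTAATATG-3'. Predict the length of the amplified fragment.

96 bp

Scanning the template, AACCAGA occurs at positions 24–30; this primer anneals to the bottom strand there with its 3' end pointing downstream.
Reverse complement of the reverse primer: CATATTAAGCG. This occurs on the top strand at positions 109–119.
Amplicon spans positions 24–119: 96 bp.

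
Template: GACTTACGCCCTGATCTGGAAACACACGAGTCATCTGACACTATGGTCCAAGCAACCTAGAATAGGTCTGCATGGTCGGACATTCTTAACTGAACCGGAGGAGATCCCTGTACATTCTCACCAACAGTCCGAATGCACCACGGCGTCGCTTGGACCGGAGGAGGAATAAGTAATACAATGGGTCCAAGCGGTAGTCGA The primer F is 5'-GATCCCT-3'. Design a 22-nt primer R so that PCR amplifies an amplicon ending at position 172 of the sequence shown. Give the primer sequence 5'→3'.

5'-TACTTATTCCTCCTCCGGTCCA-3'

The forward primer binds at positions 103–109; the product's 3' end on the top strand is position 172.
The reverse primer anneals to the top strand over positions 151–172, i.e. to TGGACCGGAGGAGGAATAAGTA.
Its sequence written 5'→3' is the reverse complement: TACTTATTCCTCCTCCGGTCCA.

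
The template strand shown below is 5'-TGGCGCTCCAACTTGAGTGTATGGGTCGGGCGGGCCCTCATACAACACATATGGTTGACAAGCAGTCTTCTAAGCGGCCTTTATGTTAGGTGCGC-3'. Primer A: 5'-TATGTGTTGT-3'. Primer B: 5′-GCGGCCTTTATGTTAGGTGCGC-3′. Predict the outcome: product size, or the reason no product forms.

Primer A (TATGTGTTGT) has reverse complement ACAACACATA, which matches the top strand at positions 42–51; primer A anneals to the top strand there with its 3' end pointing upstream toward position 42.
Primer B (GCGGCCTTTATGTTAGGTGCGC) matches the top strand directly at positions 74–95; it anneals to the bottom strand with its 3' end pointing downstream toward position 95.
The 3' ends diverge (primer A extends toward position 1, primer B toward position 95), so the primers never converge on a shared product.

No product — the primers' 3' ends point away from each other.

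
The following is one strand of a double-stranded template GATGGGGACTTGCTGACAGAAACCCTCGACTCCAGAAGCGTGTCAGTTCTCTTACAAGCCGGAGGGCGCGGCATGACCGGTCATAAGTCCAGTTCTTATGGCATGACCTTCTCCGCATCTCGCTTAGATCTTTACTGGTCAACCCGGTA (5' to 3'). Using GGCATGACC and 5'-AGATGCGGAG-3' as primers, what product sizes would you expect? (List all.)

51 bp, 21 bp

The forward primer GGCATGACC matches the top strand at positions 70–78, 100–108.
The reverse primer's reverse complement is CTCCGCATCT, matching at positions 111–120.
Each forward site pairs with the reverse site to give a product ending at position 120: sizes 51, 21 bp.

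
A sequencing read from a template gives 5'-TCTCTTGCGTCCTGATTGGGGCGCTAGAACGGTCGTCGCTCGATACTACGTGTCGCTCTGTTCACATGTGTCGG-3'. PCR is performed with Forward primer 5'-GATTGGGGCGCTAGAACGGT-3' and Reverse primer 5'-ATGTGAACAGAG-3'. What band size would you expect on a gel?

Forward primer GATTGGGGCGCTAGAACGGT is found on the top strand at positions 14–33.
Reverse complement of the reverse primer: CTCTGTTCACAT. This occurs on the top strand at positions 56–67.
Product length = (reverse-primer end) − (forward-primer start) + 1 = 67 − 14 + 1 = 54 bp.

54 bp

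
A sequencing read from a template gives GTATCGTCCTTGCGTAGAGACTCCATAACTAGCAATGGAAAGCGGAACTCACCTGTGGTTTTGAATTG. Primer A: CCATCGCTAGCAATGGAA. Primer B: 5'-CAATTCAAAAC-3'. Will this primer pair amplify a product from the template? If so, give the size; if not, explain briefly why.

No product — primer A has no binding site in the template.

Primer A (CCATCGCTAGCAATGGAA) does not match the top strand, and its reverse complement TTCCATTGCTAGCGATGG does not match either.
With no annealing site for primer A, no amplification occurs.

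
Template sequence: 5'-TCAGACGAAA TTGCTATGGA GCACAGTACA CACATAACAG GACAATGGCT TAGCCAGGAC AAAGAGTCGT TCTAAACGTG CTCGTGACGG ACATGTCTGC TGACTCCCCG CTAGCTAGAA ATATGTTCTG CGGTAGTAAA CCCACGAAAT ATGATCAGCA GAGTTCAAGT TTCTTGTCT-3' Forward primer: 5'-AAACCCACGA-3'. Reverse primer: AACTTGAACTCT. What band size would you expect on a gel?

Forward primer AAACCCACGA is found on the top strand at positions 138–147.
Reverse complement of the reverse primer: AGAGTTCAAGTT. This occurs on the top strand at positions 160–171.
Product length = (reverse-primer end) − (forward-primer start) + 1 = 171 − 138 + 1 = 34 bp.

34 bp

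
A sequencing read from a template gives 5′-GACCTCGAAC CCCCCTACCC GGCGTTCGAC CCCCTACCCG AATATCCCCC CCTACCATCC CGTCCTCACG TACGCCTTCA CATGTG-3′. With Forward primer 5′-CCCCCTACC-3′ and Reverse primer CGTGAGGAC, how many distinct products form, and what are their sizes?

Three products: 60 bp, 41 bp, 23 bp

The forward primer CCCCCTACC matches the top strand at positions 11–19, 30–38, 48–56.
The reverse primer's reverse complement is GTCCTCACG, matching at positions 62–70.
Each forward site pairs with the reverse site to give a product ending at position 70: sizes 60, 41, 23 bp.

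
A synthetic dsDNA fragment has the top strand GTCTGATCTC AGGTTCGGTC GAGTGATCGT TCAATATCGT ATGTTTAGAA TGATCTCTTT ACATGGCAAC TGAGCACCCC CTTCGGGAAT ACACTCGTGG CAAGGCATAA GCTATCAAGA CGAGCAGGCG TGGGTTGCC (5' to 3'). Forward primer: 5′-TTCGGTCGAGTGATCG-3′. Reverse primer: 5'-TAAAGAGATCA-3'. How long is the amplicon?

48 bp

The forward primer matches the template at positions 14–29.
Reverse complement of the reverse primer: TGATCTCTTTA. This occurs on the top strand at positions 51–61.
Product length = (reverse-primer end) − (forward-primer start) + 1 = 61 − 14 + 1 = 48 bp.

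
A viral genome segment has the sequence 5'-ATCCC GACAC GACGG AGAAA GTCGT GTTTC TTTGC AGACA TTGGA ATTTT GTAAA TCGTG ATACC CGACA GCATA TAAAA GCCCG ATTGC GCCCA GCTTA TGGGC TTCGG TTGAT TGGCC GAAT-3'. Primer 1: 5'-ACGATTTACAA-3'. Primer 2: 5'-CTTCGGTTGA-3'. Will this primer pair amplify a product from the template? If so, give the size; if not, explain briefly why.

No product — the primers' 3' ends point away from each other.

Primer 1 (ACGATTTACAA) has reverse complement TTGTAAATCGT, which matches the top strand at positions 49–59; primer 1 anneals to the top strand there with its 3' end pointing upstream toward position 49.
Primer 2 (CTTCGGTTGA) matches the top strand directly at positions 105–114; it anneals to the bottom strand with its 3' end pointing downstream toward position 114.
The 3' ends diverge (primer 1 extends toward position 1, primer 2 toward position 124), so the primers never converge on a shared product.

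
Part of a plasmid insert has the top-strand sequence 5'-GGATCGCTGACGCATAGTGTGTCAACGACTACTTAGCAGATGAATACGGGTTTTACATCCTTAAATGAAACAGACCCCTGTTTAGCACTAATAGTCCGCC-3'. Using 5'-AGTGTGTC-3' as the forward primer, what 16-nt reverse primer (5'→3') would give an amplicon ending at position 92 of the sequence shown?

The forward primer binds at positions 16–23; the product's 3' end on the top strand is position 92.
The reverse primer anneals to the top strand over positions 77–92, i.e. to CCTGTTTAGCACTAAT.
Its sequence written 5'→3' is the reverse complement: ATTAGTGCTAAACAGG.

5'-ATTAGTGCTAAACAGG-3'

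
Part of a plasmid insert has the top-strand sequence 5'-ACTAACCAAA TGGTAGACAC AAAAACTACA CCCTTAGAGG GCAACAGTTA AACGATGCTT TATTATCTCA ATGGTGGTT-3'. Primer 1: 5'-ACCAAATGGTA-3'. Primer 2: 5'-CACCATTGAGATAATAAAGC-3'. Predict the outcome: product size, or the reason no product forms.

Yes — a 72 bp product.

Primer 1 (ACCAAATGGTA) matches the top strand at positions 5–15; it acts as a forward primer.
Primer 2's reverse complement is GCTTTATTATCTCAATGGTG, matching the top strand at positions 57–76; it acts as a reverse primer.
The 3' ends face each other across positions 5–76, giving a 72 bp product.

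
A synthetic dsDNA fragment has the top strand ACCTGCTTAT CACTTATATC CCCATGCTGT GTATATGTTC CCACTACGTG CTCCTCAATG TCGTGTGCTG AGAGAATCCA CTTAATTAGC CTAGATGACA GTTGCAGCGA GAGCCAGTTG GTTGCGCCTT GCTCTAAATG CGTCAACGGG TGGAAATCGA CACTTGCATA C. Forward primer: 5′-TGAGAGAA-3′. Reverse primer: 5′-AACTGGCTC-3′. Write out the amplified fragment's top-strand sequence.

Forward primer TGAGAGAA is found on the top strand at positions 69–76.
The reverse primer's reverse complement is GAGCCAGTT, which matches the template at positions 111–119.
The product is the template from position 69 through 119 (51 bp).

5'-TGAGAGAATCCACTTAATTAGCCTAGATGACAGTTGCAGCGAGAGCCAGTT-3'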